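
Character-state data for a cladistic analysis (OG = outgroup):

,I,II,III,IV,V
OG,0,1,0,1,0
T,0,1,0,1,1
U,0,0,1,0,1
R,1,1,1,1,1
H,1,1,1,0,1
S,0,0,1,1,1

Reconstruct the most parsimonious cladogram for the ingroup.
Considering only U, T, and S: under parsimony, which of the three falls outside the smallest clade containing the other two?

Character polarity is set by the outgroup: the derived state is whichever differs from the outgroup's state, so for II, IV the derived state is '0', and for the remaining characters it is '1'.
Only H and R show the derived state '1' for I, supporting them as a clade.
II: derived state '0' in S and U only — synapomorphy for {S, U}.
Only H, R, S, and U show the derived state '1' for III, supporting them as a clade.
IV groups H and U, which is incompatible with the clades supported by the remaining characters; treating it as convergent (homoplasy) costs fewer steps than any alternative tree.
V (derived state '1') is shared by all ingroup taxa — unites the whole ingroup.
Most parsimonious ingroup topology: (T,((U,S),(R,H))).
S and U share a more recent common ancestor with each other than either does with T, so T is the least closely related of the three.

T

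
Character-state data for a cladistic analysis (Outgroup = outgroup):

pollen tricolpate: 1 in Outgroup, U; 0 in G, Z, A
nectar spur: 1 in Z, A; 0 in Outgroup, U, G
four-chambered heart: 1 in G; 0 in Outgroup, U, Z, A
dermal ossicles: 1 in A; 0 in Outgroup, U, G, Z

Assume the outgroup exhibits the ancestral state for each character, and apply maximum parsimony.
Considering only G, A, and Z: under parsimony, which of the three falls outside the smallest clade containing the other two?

G

Character polarity is set by the outgroup: the derived state is whichever differs from the outgroup's state, so for pollen tricolpate the derived state is '0', and for the remaining characters it is '1'.
pollen tricolpate (derived state '0') is shared by A, G, and Z — a synapomorphy uniting that clade.
nectar spur: derived state '1' in A and Z only — synapomorphy for {A, Z}.
four-chambered heart (derived state '1') is unique to G (autapomorphy; uninformative for grouping).
dermal ossicles (derived state '1') is unique to A (autapomorphy; uninformative for grouping).
Most parsimonious ingroup topology: (U,(G,(Z,A))).
Z and A share a more recent common ancestor with each other than either does with G, so G is the least closely related of the three.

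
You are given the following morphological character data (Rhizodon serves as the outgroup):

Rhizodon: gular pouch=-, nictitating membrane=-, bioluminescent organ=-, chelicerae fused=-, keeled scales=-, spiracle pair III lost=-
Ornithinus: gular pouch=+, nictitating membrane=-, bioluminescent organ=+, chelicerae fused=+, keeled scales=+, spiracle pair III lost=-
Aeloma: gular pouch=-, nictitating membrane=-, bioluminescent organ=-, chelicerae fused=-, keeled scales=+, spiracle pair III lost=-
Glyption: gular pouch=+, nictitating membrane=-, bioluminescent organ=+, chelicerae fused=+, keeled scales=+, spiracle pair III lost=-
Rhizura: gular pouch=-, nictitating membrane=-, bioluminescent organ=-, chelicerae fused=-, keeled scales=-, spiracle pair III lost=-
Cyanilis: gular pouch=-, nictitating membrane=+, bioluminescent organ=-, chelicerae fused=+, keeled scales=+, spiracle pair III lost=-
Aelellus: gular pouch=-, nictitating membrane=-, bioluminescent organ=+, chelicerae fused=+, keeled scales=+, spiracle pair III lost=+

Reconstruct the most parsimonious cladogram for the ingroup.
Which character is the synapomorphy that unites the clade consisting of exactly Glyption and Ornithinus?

The outgroup has state '-' for every character, so '+' is the derived state throughout.
gular pouch (derived state '+') is shared by Glyption and Ornithinus — a synapomorphy uniting that clade.
nictitating membrane: derived state '+' in Cyanilis only — an autapomorphy, so it tells us nothing about relationships among taxa.
Only Aelellus, Glyption, and Ornithinus show the derived state '+' for bioluminescent organ, supporting them as a clade.
chelicerae fused (derived state '+') is shared by Aelellus, Cyanilis, Glyption, and Ornithinus — a synapomorphy uniting that clade.
keeled scales (derived state '+') is shared by Aelellus, Aeloma, Cyanilis, Glyption, and Ornithinus — a synapomorphy uniting that clade.
spiracle pair III lost: derived state '+' in Aelellus only — an autapomorphy, so it tells us nothing about relationships among taxa.
Most parsimonious ingroup topology: (((((Ornithinus,Glyption),Aelellus),Cyanilis),Aeloma),Rhizura).
The clade {Glyption, Ornithinus} is supported by gular pouch: its derived state '+' occurs in exactly those taxa and in no other taxon (including the outgroup).

gular pouch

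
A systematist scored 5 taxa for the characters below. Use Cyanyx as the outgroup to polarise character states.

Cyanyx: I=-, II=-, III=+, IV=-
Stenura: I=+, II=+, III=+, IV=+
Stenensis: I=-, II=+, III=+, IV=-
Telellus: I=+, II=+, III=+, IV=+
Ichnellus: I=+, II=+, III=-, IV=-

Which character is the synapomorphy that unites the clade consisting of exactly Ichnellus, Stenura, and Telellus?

Character polarity is set by the outgroup: the derived state is whichever differs from the outgroup's state, so for III the derived state is '-', and for the remaining characters it is '+'.
I (derived state '+') is shared by Ichnellus, Stenura, and Telellus — a synapomorphy uniting that clade.
All ingroup taxa share the derived state '+' for II; it defines the ingroup but does not resolve relationships within it.
III: derived state '-' in Ichnellus only — an autapomorphy, so it tells us nothing about relationships among taxa.
IV: derived state '+' in Stenura and Telellus only — synapomorphy for {Stenura, Telellus}.
Most parsimonious ingroup topology: (((Stenura,Telellus),Ichnellus),Stenensis).
The clade {Ichnellus, Stenura, Telellus} is supported by I: its derived state '+' occurs in exactly those taxa and in no other taxon (including the outgroup).

I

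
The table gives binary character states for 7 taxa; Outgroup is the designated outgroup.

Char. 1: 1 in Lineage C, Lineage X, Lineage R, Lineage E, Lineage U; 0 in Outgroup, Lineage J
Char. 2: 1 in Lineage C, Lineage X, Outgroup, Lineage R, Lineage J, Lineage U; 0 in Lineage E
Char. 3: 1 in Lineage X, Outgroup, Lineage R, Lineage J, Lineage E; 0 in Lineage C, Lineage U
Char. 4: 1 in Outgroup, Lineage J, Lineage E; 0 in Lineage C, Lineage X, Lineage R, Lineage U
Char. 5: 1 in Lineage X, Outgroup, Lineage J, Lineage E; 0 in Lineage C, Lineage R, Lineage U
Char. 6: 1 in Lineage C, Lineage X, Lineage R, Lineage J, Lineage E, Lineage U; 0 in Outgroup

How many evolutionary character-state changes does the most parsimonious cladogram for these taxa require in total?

6

Character polarity is set by the outgroup: the derived state is whichever differs from the outgroup's state, so for Char. 2, Char. 3, Char. 4, Char. 5 the derived state is '0', and for the remaining characters it is '1'.
Only Lineage C, Lineage E, Lineage R, Lineage U, and Lineage X show the derived state '1' for Char. 1, supporting them as a clade.
Char. 2: derived state '0' in Lineage E only — an autapomorphy, so it tells us nothing about relationships among taxa.
Char. 3: derived state '0' in Lineage C and Lineage U only — synapomorphy for {Lineage C, Lineage U}.
Only Lineage C, Lineage R, Lineage U, and Lineage X show the derived state '0' for Char. 4, supporting them as a clade.
Only Lineage C, Lineage R, and Lineage U show the derived state '0' for Char. 5, supporting them as a clade.
All ingroup taxa share the derived state '1' for Char. 6; it defines the ingroup but does not resolve relationships within it.
Most parsimonious ingroup topology: (((Lineage X,(Lineage R,(Lineage C,Lineage U))),Lineage E),Lineage J).
Changes per character on this tree: Char. 1: 1; Char. 2: 1; Char. 3: 1; Char. 4: 1; Char. 5: 1; Char. 6: 1.
Total = 6.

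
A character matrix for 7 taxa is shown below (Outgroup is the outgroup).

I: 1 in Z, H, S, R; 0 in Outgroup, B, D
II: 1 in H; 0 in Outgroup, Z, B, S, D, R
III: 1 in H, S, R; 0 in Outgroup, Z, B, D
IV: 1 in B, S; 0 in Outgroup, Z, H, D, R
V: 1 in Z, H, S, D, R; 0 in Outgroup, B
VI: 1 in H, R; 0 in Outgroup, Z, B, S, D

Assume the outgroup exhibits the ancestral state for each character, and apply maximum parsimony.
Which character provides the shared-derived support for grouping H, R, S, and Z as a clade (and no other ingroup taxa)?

The outgroup has state '0' for every character, so '1' is the derived state throughout.
I: derived state '1' in H, R, S, and Z only — synapomorphy for {H, R, S, Z}.
II: derived state '1' in H only — an autapomorphy, so it tells us nothing about relationships among taxa.
III: derived state '1' in H, R, and S only — synapomorphy for {H, R, S}.
IV groups B and S, which is incompatible with the clades supported by the remaining characters; treating it as convergent (homoplasy) costs fewer steps than any alternative tree.
Only D, H, R, S, and Z show the derived state '1' for V, supporting them as a clade.
VI (derived state '1') is shared by H and R — a synapomorphy uniting that clade.
Most parsimonious ingroup topology: (((Z,((H,R),S)),D),B).
The clade {H, R, S, Z} is supported by I: its derived state '1' occurs in exactly those taxa and in no other taxon (including the outgroup).

I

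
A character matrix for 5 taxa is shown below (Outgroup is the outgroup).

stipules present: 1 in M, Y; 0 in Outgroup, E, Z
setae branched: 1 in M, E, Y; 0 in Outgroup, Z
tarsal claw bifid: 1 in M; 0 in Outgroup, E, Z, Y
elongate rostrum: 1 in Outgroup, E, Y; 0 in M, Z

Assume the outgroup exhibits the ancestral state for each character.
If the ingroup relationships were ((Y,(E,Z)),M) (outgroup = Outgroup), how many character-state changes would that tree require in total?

Map each character onto ((Y,(E,Z)),M) (rooted by Outgroup) and count the minimum state changes it requires (Fitch parsimony):
stipules present: 2; setae branched: 2; tarsal claw bifid: 1; elongate rostrum: 2.
Total tree length = 7.

7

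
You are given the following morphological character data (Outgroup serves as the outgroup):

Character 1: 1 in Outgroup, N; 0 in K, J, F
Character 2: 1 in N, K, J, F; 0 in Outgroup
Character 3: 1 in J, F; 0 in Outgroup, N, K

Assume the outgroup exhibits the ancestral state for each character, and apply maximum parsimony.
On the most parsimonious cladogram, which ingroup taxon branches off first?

Character polarity is set by the outgroup: the derived state is whichever differs from the outgroup's state, so for Character 1 the derived state is '0', and for the remaining characters it is '1'.
Only F, J, and K show the derived state '0' for Character 1, supporting them as a clade.
Character 2 (derived state '1') is shared by all ingroup taxa — unites the whole ingroup.
Character 3: derived state '1' in F and J only — synapomorphy for {F, J}.
Most parsimonious ingroup topology: (N,(K,(J,F))).
N is sister to the clade containing all other ingroup taxa, so it is the earliest-diverging (most basal) ingroup lineage.

N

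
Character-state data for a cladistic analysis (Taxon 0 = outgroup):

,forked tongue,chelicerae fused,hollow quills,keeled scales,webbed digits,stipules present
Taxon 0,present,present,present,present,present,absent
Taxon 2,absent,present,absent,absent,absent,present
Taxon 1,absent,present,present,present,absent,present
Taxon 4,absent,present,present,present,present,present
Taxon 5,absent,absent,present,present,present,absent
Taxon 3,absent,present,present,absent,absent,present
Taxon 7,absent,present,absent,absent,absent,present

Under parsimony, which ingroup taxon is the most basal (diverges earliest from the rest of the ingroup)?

Character polarity is set by the outgroup: the derived state is whichever differs from the outgroup's state, so for forked tongue, chelicerae fused, hollow quills, keeled scales, webbed digits the derived state is 'absent', and for the remaining characters it is 'present'.
All ingroup taxa share the derived state 'absent' for forked tongue; it defines the ingroup but does not resolve relationships within it.
chelicerae fused (derived state 'absent') is unique to Taxon 5 (autapomorphy; uninformative for grouping).
Only Taxon 2 and Taxon 7 show the derived state 'absent' for hollow quills, supporting them as a clade.
keeled scales: derived state 'absent' in Taxon 2, Taxon 3, and Taxon 7 only — synapomorphy for {Taxon 2, Taxon 3, Taxon 7}.
webbed digits: derived state 'absent' in Taxon 1, Taxon 2, Taxon 3, and Taxon 7 only — synapomorphy for {Taxon 1, Taxon 2, Taxon 3, Taxon 7}.
stipules present (derived state 'present') is shared by Taxon 1, Taxon 2, Taxon 3, Taxon 4, and Taxon 7 — a synapomorphy uniting that clade.
Most parsimonious ingroup topology: (((((Taxon 2,Taxon 7),Taxon 3),Taxon 1),Taxon 4),Taxon 5).
Taxon 5 is sister to the clade containing all other ingroup taxa, so it is the earliest-diverging (most basal) ingroup lineage.

Taxon 5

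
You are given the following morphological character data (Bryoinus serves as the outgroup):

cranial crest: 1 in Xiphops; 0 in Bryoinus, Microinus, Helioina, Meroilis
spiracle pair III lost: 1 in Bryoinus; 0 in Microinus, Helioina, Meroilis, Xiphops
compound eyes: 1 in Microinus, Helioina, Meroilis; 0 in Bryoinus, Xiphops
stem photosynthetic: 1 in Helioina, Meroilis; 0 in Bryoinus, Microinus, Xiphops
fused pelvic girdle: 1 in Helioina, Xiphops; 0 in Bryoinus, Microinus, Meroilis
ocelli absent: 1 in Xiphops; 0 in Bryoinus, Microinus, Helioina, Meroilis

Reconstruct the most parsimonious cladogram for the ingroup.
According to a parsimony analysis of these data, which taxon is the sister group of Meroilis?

Helioina

Character polarity is set by the outgroup: the derived state is whichever differs from the outgroup's state, so for spiracle pair III lost the derived state is '0', and for the remaining characters it is '1'.
cranial crest (derived state '1') is unique to Xiphops (autapomorphy; uninformative for grouping).
spiracle pair III lost (derived state '0') is shared by all ingroup taxa — unites the whole ingroup.
compound eyes (derived state '1') is shared by Helioina, Meroilis, and Microinus — a synapomorphy uniting that clade.
stem photosynthetic (derived state '1') is shared by Helioina and Meroilis — a synapomorphy uniting that clade.
fused pelvic girdle groups Helioina and Xiphops, which is incompatible with the clades supported by the remaining characters; treating it as convergent (homoplasy) costs fewer steps than any alternative tree.
ocelli absent: derived state '1' in Xiphops only — an autapomorphy, so it tells us nothing about relationships among taxa.
Most parsimonious ingroup topology: ((Microinus,(Helioina,Meroilis)),Xiphops).
Meroilis and Helioina form a cherry on this tree, so they are sister taxa.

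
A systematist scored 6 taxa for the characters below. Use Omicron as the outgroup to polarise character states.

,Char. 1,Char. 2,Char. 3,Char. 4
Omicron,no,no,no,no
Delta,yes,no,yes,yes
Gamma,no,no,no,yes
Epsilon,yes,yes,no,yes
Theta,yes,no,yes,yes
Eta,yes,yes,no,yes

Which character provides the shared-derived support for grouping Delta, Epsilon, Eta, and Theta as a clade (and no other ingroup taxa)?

Char. 1

The outgroup has state 'no' for every character, so 'yes' is the derived state throughout.
Char. 1 (derived state 'yes') is shared by Delta, Epsilon, Eta, and Theta — a synapomorphy uniting that clade.
Char. 2: derived state 'yes' in Epsilon and Eta only — synapomorphy for {Epsilon, Eta}.
Char. 3: derived state 'yes' in Delta and Theta only — synapomorphy for {Delta, Theta}.
All ingroup taxa share the derived state 'yes' for Char. 4; it defines the ingroup but does not resolve relationships within it.
Most parsimonious ingroup topology: (((Delta,Theta),(Epsilon,Eta)),Gamma).
The clade {Delta, Epsilon, Eta, Theta} is supported by Char. 1: its derived state 'yes' occurs in exactly those taxa and in no other taxon (including the outgroup).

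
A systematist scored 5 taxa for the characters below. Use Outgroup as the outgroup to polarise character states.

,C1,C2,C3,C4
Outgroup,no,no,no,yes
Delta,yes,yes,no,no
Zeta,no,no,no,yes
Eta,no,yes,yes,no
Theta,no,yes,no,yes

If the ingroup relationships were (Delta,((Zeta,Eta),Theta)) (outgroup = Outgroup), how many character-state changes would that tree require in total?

Map each character onto (Delta,((Zeta,Eta),Theta)) (rooted by Outgroup) and count the minimum state changes it requires (Fitch parsimony):
C1: 1; C2: 2; C3: 1; C4: 2.
Total tree length = 6.

6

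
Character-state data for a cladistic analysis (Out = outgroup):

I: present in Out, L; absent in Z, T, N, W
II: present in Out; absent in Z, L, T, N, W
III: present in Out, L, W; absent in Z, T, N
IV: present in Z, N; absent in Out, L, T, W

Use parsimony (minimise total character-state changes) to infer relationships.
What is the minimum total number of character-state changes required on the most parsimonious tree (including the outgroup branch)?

4

Character polarity is set by the outgroup: the derived state is whichever differs from the outgroup's state, so for I, II, III the derived state is 'absent', and for the remaining characters it is 'present'.
Only N, T, W, and Z show the derived state 'absent' for I, supporting them as a clade.
II (derived state 'absent') is shared by all ingroup taxa — unites the whole ingroup.
Only N, T, and Z show the derived state 'absent' for III, supporting them as a clade.
Only N and Z show the derived state 'present' for IV, supporting them as a clade.
Most parsimonious ingroup topology: ((((Z,N),T),W),L).
Changes per character on this tree: I: 1; II: 1; III: 1; IV: 1.
Total = 4.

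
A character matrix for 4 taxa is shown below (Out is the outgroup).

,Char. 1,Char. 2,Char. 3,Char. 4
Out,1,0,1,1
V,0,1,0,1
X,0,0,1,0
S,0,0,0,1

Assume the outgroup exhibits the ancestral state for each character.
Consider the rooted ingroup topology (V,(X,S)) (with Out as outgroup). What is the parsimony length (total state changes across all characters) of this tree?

5

Map each character onto (V,(X,S)) (rooted by Out) and count the minimum state changes it requires (Fitch parsimony):
Char. 1: 1; Char. 2: 1; Char. 3: 2; Char. 4: 1.
Total tree length = 5.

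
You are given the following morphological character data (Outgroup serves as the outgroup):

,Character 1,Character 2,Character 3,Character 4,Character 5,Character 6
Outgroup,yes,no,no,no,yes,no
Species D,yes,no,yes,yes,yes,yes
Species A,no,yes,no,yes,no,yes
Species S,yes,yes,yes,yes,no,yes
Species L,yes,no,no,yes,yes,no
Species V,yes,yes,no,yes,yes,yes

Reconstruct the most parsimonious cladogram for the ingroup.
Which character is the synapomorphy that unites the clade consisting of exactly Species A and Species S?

Character 5

Character polarity is set by the outgroup: the derived state is whichever differs from the outgroup's state, so for Character 1, Character 5 the derived state is 'no', and for the remaining characters it is 'yes'.
Character 1 (derived state 'no') is unique to Species A (autapomorphy; uninformative for grouping).
Only Species A, Species S, and Species V show the derived state 'yes' for Character 2, supporting them as a clade.
Character 3 groups Species D and Species S, which is incompatible with the clades supported by the remaining characters; treating it as convergent (homoplasy) costs fewer steps than any alternative tree.
Character 4 (derived state 'yes') is shared by all ingroup taxa — unites the whole ingroup.
Character 5: derived state 'no' in Species A and Species S only — synapomorphy for {Species A, Species S}.
Character 6 (derived state 'yes') is shared by Species A, Species D, Species S, and Species V — a synapomorphy uniting that clade.
Most parsimonious ingroup topology: ((Species D,((Species A,Species S),Species V)),Species L).
The clade {Species A, Species S} is supported by Character 5: its derived state 'no' occurs in exactly those taxa and in no other taxon (including the outgroup).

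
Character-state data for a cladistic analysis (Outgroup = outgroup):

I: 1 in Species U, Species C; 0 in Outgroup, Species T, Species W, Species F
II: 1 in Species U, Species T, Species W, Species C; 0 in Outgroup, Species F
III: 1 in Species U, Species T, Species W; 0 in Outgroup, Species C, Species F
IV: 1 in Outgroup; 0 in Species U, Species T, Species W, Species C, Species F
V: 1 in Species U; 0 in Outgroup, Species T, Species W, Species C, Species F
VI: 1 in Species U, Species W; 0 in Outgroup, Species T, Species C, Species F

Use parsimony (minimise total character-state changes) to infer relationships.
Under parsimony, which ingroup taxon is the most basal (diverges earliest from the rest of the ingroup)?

Character polarity is set by the outgroup: the derived state is whichever differs from the outgroup's state, so for IV the derived state is '0', and for the remaining characters it is '1'.
I groups Species C and Species U, which is incompatible with the clades supported by the remaining characters; treating it as convergent (homoplasy) costs fewer steps than any alternative tree.
Only Species C, Species T, Species U, and Species W show the derived state '1' for II, supporting them as a clade.
III: derived state '1' in Species T, Species U, and Species W only — synapomorphy for {Species T, Species U, Species W}.
IV (derived state '0') is shared by all ingroup taxa — unites the whole ingroup.
V (derived state '1') is unique to Species U (autapomorphy; uninformative for grouping).
VI (derived state '1') is shared by Species U and Species W — a synapomorphy uniting that clade.
Most parsimonious ingroup topology: ((((Species U,Species W),Species T),Species C),Species F).
Species F is sister to the clade containing all other ingroup taxa, so it is the earliest-diverging (most basal) ingroup lineage.

Species F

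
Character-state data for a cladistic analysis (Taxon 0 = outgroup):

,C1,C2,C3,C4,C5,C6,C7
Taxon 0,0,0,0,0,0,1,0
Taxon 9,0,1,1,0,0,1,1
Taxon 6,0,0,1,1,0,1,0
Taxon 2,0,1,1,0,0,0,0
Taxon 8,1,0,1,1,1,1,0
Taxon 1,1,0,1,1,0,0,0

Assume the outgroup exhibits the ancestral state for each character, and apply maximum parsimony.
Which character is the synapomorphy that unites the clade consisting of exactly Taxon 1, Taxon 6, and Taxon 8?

Character polarity is set by the outgroup: the derived state is whichever differs from the outgroup's state, so for C6 the derived state is '0', and for the remaining characters it is '1'.
Only Taxon 1 and Taxon 8 show the derived state '1' for C1, supporting them as a clade.
C2 (derived state '1') is shared by Taxon 2 and Taxon 9 — a synapomorphy uniting that clade.
All ingroup taxa share the derived state '1' for C3; it defines the ingroup but does not resolve relationships within it.
C4: derived state '1' in Taxon 1, Taxon 6, and Taxon 8 only — synapomorphy for {Taxon 1, Taxon 6, Taxon 8}.
C5 (derived state '1') is unique to Taxon 8 (autapomorphy; uninformative for grouping).
C6 groups Taxon 1 and Taxon 2, which is incompatible with the clades supported by the remaining characters; treating it as convergent (homoplasy) costs fewer steps than any alternative tree.
C7 (derived state '1') is unique to Taxon 9 (autapomorphy; uninformative for grouping).
Most parsimonious ingroup topology: ((Taxon 9,Taxon 2),(Taxon 6,(Taxon 8,Taxon 1))).
The clade {Taxon 1, Taxon 6, Taxon 8} is supported by C4: its derived state '1' occurs in exactly those taxa and in no other taxon (including the outgroup).

C4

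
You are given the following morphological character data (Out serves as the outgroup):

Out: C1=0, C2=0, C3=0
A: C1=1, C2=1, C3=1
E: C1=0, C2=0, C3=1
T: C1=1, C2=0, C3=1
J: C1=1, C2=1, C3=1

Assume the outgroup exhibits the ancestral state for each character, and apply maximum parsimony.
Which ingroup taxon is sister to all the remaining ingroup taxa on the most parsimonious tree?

The outgroup has state '0' for every character, so '1' is the derived state throughout.
Only A, J, and T show the derived state '1' for C1, supporting them as a clade.
Only A and J show the derived state '1' for C2, supporting them as a clade.
All ingroup taxa share the derived state '1' for C3; it defines the ingroup but does not resolve relationships within it.
Most parsimonious ingroup topology: (((A,J),T),E).
E is sister to the clade containing all other ingroup taxa, so it is the earliest-diverging (most basal) ingroup lineage.

E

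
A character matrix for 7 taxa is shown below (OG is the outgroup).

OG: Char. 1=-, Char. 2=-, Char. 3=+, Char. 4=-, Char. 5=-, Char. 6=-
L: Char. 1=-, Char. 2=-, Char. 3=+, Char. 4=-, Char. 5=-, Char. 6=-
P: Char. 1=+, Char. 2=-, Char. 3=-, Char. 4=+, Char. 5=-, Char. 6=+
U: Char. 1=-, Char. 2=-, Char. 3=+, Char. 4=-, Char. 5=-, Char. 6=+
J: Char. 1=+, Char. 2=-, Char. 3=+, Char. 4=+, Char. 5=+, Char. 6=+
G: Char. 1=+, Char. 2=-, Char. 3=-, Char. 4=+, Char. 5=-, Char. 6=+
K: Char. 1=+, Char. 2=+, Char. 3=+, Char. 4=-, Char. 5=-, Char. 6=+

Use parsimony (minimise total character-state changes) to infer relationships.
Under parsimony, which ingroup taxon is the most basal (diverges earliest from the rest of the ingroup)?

L

Character polarity is set by the outgroup: the derived state is whichever differs from the outgroup's state, so for Char. 3 the derived state is '-', and for the remaining characters it is '+'.
Char. 1: derived state '+' in G, J, K, and P only — synapomorphy for {G, J, K, P}.
Char. 2: derived state '+' in K only — an autapomorphy, so it tells us nothing about relationships among taxa.
Only G and P show the derived state '-' for Char. 3, supporting them as a clade.
Char. 4: derived state '+' in G, J, and P only — synapomorphy for {G, J, P}.
Char. 5: derived state '+' in J only — an autapomorphy, so it tells us nothing about relationships among taxa.
Char. 6 (derived state '+') is shared by G, J, K, P, and U — a synapomorphy uniting that clade.
Most parsimonious ingroup topology: (L,((((P,G),J),K),U)).
L is sister to the clade containing all other ingroup taxa, so it is the earliest-diverging (most basal) ingroup lineage.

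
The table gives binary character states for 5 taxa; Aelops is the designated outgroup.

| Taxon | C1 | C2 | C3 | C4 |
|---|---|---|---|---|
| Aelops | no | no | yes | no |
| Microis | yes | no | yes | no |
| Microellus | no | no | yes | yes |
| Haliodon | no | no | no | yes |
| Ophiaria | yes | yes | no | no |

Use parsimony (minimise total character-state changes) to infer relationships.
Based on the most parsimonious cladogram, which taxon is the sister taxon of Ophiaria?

Character polarity is set by the outgroup: the derived state is whichever differs from the outgroup's state, so for C3 the derived state is 'no', and for the remaining characters it is 'yes'.
Only Microis and Ophiaria show the derived state 'yes' for C1, supporting them as a clade.
C2: derived state 'yes' in Ophiaria only — an autapomorphy, so it tells us nothing about relationships among taxa.
C3 (state 'no') occurs in Haliodon and Ophiaria but conflicts with the nesting implied by the other characters — most parsimoniously interpreted as homoplasy.
C4: derived state 'yes' in Haliodon and Microellus only — synapomorphy for {Haliodon, Microellus}.
Most parsimonious ingroup topology: ((Microis,Ophiaria),(Microellus,Haliodon)).
Ophiaria and Microis form a cherry on this tree, so they are sister taxa.

Microis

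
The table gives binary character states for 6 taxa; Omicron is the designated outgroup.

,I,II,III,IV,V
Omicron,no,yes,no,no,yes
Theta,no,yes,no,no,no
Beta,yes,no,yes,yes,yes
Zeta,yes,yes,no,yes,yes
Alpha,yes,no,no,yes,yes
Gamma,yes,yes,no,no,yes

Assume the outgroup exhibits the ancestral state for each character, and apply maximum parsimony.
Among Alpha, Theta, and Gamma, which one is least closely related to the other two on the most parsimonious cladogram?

Character polarity is set by the outgroup: the derived state is whichever differs from the outgroup's state, so for II, V the derived state is 'no', and for the remaining characters it is 'yes'.
Only Alpha, Beta, Gamma, and Zeta show the derived state 'yes' for I, supporting them as a clade.
II: derived state 'no' in Alpha and Beta only — synapomorphy for {Alpha, Beta}.
III (derived state 'yes') is unique to Beta (autapomorphy; uninformative for grouping).
IV: derived state 'yes' in Alpha, Beta, and Zeta only — synapomorphy for {Alpha, Beta, Zeta}.
V (derived state 'no') is unique to Theta (autapomorphy; uninformative for grouping).
Most parsimonious ingroup topology: (Theta,(((Beta,Alpha),Zeta),Gamma)).
Alpha and Gamma share a more recent common ancestor with each other than either does with Theta, so Theta is the least closely related of the three.

Theta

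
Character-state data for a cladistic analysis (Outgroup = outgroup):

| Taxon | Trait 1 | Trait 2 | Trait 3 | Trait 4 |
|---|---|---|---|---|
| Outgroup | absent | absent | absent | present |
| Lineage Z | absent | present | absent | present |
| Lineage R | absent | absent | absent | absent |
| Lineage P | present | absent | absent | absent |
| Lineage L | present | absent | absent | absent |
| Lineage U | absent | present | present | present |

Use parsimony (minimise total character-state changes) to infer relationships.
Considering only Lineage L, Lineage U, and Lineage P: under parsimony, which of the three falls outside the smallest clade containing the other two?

Character polarity is set by the outgroup: the derived state is whichever differs from the outgroup's state, so for Trait 4 the derived state is 'absent', and for the remaining characters it is 'present'.
Only Lineage L and Lineage P show the derived state 'present' for Trait 1, supporting them as a clade.
Trait 2: derived state 'present' in Lineage U and Lineage Z only — synapomorphy for {Lineage U, Lineage Z}.
Trait 3 (derived state 'present') is unique to Lineage U (autapomorphy; uninformative for grouping).
Trait 4 (derived state 'absent') is shared by Lineage L, Lineage P, and Lineage R — a synapomorphy uniting that clade.
Most parsimonious ingroup topology: ((Lineage Z,Lineage U),(Lineage R,(Lineage P,Lineage L))).
Lineage L and Lineage P share a more recent common ancestor with each other than either does with Lineage U, so Lineage U is the least closely related of the three.

Lineage U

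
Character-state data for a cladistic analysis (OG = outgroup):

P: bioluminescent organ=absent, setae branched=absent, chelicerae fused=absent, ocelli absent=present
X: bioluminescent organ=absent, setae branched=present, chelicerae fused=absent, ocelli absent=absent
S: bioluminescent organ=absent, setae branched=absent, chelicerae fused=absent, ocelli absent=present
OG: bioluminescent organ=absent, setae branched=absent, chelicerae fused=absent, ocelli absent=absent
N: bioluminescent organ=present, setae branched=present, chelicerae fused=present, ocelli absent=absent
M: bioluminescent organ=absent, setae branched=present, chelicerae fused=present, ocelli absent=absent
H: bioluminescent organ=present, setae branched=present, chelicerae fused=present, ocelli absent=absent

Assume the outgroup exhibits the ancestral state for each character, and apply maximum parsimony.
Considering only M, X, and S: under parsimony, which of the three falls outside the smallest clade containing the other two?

The outgroup has state 'absent' for every character, so 'present' is the derived state throughout.
bioluminescent organ (derived state 'present') is shared by H and N — a synapomorphy uniting that clade.
setae branched: derived state 'present' in H, M, N, and X only — synapomorphy for {H, M, N, X}.
Only H, M, and N show the derived state 'present' for chelicerae fused, supporting them as a clade.
ocelli absent: derived state 'present' in P and S only — synapomorphy for {P, S}.
Most parsimonious ingroup topology: (((M,(N,H)),X),(S,P)).
M and X share a more recent common ancestor with each other than either does with S, so S is the least closely related of the three.

S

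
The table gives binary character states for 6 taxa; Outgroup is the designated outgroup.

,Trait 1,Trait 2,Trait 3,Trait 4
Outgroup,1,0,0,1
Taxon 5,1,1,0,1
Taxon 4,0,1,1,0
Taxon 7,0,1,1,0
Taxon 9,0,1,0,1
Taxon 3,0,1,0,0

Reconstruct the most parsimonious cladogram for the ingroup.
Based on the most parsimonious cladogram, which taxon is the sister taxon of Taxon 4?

Character polarity is set by the outgroup: the derived state is whichever differs from the outgroup's state, so for Trait 1, Trait 4 the derived state is '0', and for the remaining characters it is '1'.
Trait 1: derived state '0' in Taxon 3, Taxon 4, Taxon 7, and Taxon 9 only — synapomorphy for {Taxon 3, Taxon 4, Taxon 7, Taxon 9}.
All ingroup taxa share the derived state '1' for Trait 2; it defines the ingroup but does not resolve relationships within it.
Trait 3 (derived state '1') is shared by Taxon 4 and Taxon 7 — a synapomorphy uniting that clade.
Trait 4: derived state '0' in Taxon 3, Taxon 4, and Taxon 7 only — synapomorphy for {Taxon 3, Taxon 4, Taxon 7}.
Most parsimonious ingroup topology: (Taxon 5,(((Taxon 4,Taxon 7),Taxon 3),Taxon 9)).
Taxon 4 and Taxon 7 form a cherry on this tree, so they are sister taxa.

Taxon 7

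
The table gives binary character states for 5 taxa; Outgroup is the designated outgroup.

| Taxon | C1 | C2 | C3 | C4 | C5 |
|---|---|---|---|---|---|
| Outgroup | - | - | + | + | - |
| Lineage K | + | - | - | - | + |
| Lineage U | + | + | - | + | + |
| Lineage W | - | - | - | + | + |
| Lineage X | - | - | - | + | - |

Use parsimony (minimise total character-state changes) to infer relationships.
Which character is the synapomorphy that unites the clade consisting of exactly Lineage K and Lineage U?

Character polarity is set by the outgroup: the derived state is whichever differs from the outgroup's state, so for C3, C4 the derived state is '-', and for the remaining characters it is '+'.
C1: derived state '+' in Lineage K and Lineage U only — synapomorphy for {Lineage K, Lineage U}.
C2 (derived state '+') is unique to Lineage U (autapomorphy; uninformative for grouping).
All ingroup taxa share the derived state '-' for C3; it defines the ingroup but does not resolve relationships within it.
C4: derived state '-' in Lineage K only — an autapomorphy, so it tells us nothing about relationships among taxa.
Only Lineage K, Lineage U, and Lineage W show the derived state '+' for C5, supporting them as a clade.
Most parsimonious ingroup topology: (((Lineage K,Lineage U),Lineage W),Lineage X).
The clade {Lineage K, Lineage U} is supported by C1: its derived state '+' occurs in exactly those taxa and in no other taxon (including the outgroup).

C1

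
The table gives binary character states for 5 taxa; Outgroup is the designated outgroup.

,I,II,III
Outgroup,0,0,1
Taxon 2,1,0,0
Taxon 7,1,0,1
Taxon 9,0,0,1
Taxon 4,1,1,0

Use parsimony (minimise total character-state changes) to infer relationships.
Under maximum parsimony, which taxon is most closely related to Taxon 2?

Character polarity is set by the outgroup: the derived state is whichever differs from the outgroup's state, so for III the derived state is '0', and for the remaining characters it is '1'.
I (derived state '1') is shared by Taxon 2, Taxon 4, and Taxon 7 — a synapomorphy uniting that clade.
II (derived state '1') is unique to Taxon 4 (autapomorphy; uninformative for grouping).
III: derived state '0' in Taxon 2 and Taxon 4 only — synapomorphy for {Taxon 2, Taxon 4}.
Most parsimonious ingroup topology: (((Taxon 2,Taxon 4),Taxon 7),Taxon 9).
Taxon 2 and Taxon 4 form a cherry on this tree, so they are sister taxa.

Taxon 4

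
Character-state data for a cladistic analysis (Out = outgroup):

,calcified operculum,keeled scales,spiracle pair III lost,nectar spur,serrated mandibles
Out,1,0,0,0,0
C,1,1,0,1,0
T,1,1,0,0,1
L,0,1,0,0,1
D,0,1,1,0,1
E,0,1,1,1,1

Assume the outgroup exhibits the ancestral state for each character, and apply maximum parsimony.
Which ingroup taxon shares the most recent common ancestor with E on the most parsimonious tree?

Character polarity is set by the outgroup: the derived state is whichever differs from the outgroup's state, so for calcified operculum the derived state is '0', and for the remaining characters it is '1'.
calcified operculum: derived state '0' in D, E, and L only — synapomorphy for {D, E, L}.
keeled scales (derived state '1') is shared by all ingroup taxa — unites the whole ingroup.
spiracle pair III lost (derived state '1') is shared by D and E — a synapomorphy uniting that clade.
nectar spur groups C and E, which is incompatible with the clades supported by the remaining characters; treating it as convergent (homoplasy) costs fewer steps than any alternative tree.
Only D, E, L, and T show the derived state '1' for serrated mandibles, supporting them as a clade.
Most parsimonious ingroup topology: (C,(T,(L,(D,E)))).
E and D form a cherry on this tree, so they are sister taxa.

D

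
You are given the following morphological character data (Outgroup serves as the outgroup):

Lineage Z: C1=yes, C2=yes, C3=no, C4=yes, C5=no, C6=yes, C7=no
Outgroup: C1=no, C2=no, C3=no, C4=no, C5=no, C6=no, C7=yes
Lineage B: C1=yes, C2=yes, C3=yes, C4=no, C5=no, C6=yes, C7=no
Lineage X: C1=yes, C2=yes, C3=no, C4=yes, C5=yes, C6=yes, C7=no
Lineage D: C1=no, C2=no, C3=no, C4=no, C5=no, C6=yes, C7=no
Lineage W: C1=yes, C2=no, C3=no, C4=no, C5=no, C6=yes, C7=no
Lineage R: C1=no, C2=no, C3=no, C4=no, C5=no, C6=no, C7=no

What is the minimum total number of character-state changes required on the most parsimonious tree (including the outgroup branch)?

Character polarity is set by the outgroup: the derived state is whichever differs from the outgroup's state, so for C7 the derived state is 'no', and for the remaining characters it is 'yes'.
C1: derived state 'yes' in Lineage B, Lineage W, Lineage X, and Lineage Z only — synapomorphy for {Lineage B, Lineage W, Lineage X, Lineage Z}.
C2: derived state 'yes' in Lineage B, Lineage X, and Lineage Z only — synapomorphy for {Lineage B, Lineage X, Lineage Z}.
C3 (derived state 'yes') is unique to Lineage B (autapomorphy; uninformative for grouping).
C4: derived state 'yes' in Lineage X and Lineage Z only — synapomorphy for {Lineage X, Lineage Z}.
C5: derived state 'yes' in Lineage X only — an autapomorphy, so it tells us nothing about relationships among taxa.
C6: derived state 'yes' in Lineage B, Lineage D, Lineage W, Lineage X, and Lineage Z only — synapomorphy for {Lineage B, Lineage D, Lineage W, Lineage X, Lineage Z}.
C7 (derived state 'no') is shared by all ingroup taxa — unites the whole ingroup.
Most parsimonious ingroup topology: ((((Lineage B,(Lineage X,Lineage Z)),Lineage W),Lineage D),Lineage R).
Changes per character on this tree: C1: 1; C2: 1; C3: 1; C4: 1; C5: 1; C6: 1; C7: 1.
Total = 7.

7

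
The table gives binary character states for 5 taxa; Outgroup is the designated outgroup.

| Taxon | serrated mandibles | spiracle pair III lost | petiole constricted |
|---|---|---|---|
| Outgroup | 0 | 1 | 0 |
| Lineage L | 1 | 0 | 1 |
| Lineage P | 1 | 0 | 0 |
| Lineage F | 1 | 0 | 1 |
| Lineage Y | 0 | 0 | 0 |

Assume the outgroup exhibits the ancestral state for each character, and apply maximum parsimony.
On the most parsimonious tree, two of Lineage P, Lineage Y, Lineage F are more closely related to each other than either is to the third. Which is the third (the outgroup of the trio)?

Character polarity is set by the outgroup: the derived state is whichever differs from the outgroup's state, so for spiracle pair III lost the derived state is '0', and for the remaining characters it is '1'.
Only Lineage F, Lineage L, and Lineage P show the derived state '1' for serrated mandibles, supporting them as a clade.
spiracle pair III lost (derived state '0') is shared by all ingroup taxa — unites the whole ingroup.
petiole constricted (derived state '1') is shared by Lineage F and Lineage L — a synapomorphy uniting that clade.
Most parsimonious ingroup topology: (((Lineage L,Lineage F),Lineage P),Lineage Y).
Lineage F and Lineage P share a more recent common ancestor with each other than either does with Lineage Y, so Lineage Y is the least closely related of the three.

Lineage Y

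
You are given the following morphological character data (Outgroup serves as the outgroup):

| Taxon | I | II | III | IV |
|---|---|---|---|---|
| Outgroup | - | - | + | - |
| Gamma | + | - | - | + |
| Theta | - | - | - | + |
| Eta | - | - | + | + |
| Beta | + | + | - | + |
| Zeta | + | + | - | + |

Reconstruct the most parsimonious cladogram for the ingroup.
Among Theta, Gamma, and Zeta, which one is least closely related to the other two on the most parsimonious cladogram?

Theta

Character polarity is set by the outgroup: the derived state is whichever differs from the outgroup's state, so for III the derived state is '-', and for the remaining characters it is '+'.
I: derived state '+' in Beta, Gamma, and Zeta only — synapomorphy for {Beta, Gamma, Zeta}.
Only Beta and Zeta show the derived state '+' for II, supporting them as a clade.
Only Beta, Gamma, Theta, and Zeta show the derived state '-' for III, supporting them as a clade.
All ingroup taxa share the derived state '+' for IV; it defines the ingroup but does not resolve relationships within it.
Most parsimonious ingroup topology: (((Gamma,(Beta,Zeta)),Theta),Eta).
Gamma and Zeta share a more recent common ancestor with each other than either does with Theta, so Theta is the least closely related of the three.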